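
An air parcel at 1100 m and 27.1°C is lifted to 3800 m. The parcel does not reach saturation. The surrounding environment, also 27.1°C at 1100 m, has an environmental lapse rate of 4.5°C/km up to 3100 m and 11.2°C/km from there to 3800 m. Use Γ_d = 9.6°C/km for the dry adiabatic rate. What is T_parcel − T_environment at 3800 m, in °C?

-9.08°C (parcel cooler than environment)

Parcel:
  1100 → 3800 m (dry, 9.6°C/km): ΔT = -9.6 × 2.7 = -25.92°C → T = 1.18°C
Environment:
  1100 → 3100 m (environment, lower layer, 4.5°C/km): ΔT = -4.5 × 2 = -9°C → T = 18.1°C
  3100 → 3800 m (environment, upper layer, 11.2°C/km): ΔT = -11.2 × 0.7 = -7.84°C → T = 10.26°C
T_parcel − T_env = 1.18 − 10.26 = -9.08°C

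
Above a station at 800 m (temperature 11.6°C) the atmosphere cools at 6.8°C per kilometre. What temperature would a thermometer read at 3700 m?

-8.12°C

From 800 m to 3700 m (environmental): cools by 6.8 × 2.9 = 19.72°C, giving -8.12°C.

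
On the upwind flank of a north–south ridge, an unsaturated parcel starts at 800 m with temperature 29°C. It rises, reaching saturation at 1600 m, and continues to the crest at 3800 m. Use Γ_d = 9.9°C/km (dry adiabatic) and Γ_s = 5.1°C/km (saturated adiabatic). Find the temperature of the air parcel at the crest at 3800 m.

800–1600 m, dry: Δz = 0.8 km ⇒ ΔT = -7.92°C; T = 21.08°C
1600–3800 m, saturated: Δz = 2.2 km ⇒ ΔT = -11.22°C; T = 9.86°C

9.86°C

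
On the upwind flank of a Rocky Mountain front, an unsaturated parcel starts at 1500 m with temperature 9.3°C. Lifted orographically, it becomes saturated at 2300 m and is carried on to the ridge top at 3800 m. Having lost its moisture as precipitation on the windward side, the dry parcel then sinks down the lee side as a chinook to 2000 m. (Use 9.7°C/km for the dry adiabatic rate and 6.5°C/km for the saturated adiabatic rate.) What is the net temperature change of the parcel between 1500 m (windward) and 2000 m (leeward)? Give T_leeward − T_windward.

Dry to 2300 m: -9.7 × 0.8 km = -7.76°C, so T = 1.54°C.
Saturated to 3800 m: -6.5 × 1.5 km = -9.75°C, so T = -8.21°C.
Dry descent to 2000 m: +9.7 × 1.8 km = +17.46°C, so T = 9.25°C.
Net change vs windward start: 9.25 − 9.3 = -0.05°C

-0.05°C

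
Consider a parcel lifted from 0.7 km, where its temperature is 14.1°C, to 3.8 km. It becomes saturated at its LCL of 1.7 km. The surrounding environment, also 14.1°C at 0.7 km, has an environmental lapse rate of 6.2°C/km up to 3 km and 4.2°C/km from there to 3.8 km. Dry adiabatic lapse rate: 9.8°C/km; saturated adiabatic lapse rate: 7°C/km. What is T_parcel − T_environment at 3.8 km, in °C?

-6.88°C (parcel cooler than environment)

Parcel:
  700 → 1700 m (dry, 9.8°C/km): ΔT = -9.8 × 1 = -9.8°C → T = 4.3°C
  1700 → 3800 m (saturated, 7°C/km): ΔT = -7 × 2.1 = -14.7°C → T = -10.4°C
Environment:
  700 → 3000 m (environment, lower layer, 6.2°C/km): ΔT = -6.2 × 2.3 = -14.26°C → T = -0.16°C
  3000 → 3800 m (environment, upper layer, 4.2°C/km): ΔT = -4.2 × 0.8 = -3.36°C → T = -3.52°C
T_parcel − T_env = -10.4 − (-3.52) = -6.88°C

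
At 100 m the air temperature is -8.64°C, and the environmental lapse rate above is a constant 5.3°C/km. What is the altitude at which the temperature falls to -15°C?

Height above start = (-8.64 − (-15)) / 5.3 = 1.2 km
Altitude = 100 m + 1200 m = 1300 m

1300 m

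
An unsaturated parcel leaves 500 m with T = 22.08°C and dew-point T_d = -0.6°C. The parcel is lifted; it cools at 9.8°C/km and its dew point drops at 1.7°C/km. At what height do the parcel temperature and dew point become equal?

T and T_d converge at 9.8 − 1.7 = 8.1°C per km
Height above start = (22.08 − (-0.6)) / 8.1 = 2.8 km
LCL altitude = 500 m + 2800 m = 3300 m

3300 m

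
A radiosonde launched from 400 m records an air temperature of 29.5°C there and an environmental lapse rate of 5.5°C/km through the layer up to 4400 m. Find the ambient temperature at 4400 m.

7.5°C

Environmental to 4400 m: -5.5 × 4 km = -22°C, so T = 7.5°C.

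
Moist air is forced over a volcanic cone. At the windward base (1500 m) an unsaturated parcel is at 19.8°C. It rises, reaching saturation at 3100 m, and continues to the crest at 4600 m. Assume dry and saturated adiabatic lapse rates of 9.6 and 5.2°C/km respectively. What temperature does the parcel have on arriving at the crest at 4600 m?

-3.36°C

1500–3100 m, dry: Δz = 1.6 km ⇒ ΔT = -15.36°C; T = 4.44°C
3100–4600 m, saturated: Δz = 1.5 km ⇒ ΔT = -7.8°C; T = -3.36°C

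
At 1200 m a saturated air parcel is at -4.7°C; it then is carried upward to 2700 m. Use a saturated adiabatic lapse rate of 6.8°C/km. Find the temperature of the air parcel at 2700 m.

Saturated adiabatic to 2700 m: -6.8 × 1.5 km = -10.2°C, so T = -14.9°C.

-14.9°C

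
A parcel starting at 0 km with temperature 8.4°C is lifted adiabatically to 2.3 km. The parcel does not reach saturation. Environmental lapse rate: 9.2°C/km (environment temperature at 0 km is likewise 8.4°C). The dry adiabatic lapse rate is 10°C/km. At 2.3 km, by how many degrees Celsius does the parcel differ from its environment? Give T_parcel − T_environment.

-1.84°C (parcel cooler than environment)

Parcel:
  0 → 2300 m (dry, 10°C/km): ΔT = -10 × 2.3 = -23°C → T = -14.6°C
Environment:
  0 → 2300 m (environment, 9.2°C/km): ΔT = -9.2 × 2.3 = -21.16°C → T = -12.76°C
T_parcel − T_env = -14.6 − (-12.76) = -1.84°C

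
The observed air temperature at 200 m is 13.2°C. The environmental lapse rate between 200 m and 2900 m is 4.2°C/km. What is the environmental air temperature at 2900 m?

From 200 m to 2900 m (environmental): cools by 4.2 × 2.7 = 11.34°C, giving 1.86°C.

1.86°C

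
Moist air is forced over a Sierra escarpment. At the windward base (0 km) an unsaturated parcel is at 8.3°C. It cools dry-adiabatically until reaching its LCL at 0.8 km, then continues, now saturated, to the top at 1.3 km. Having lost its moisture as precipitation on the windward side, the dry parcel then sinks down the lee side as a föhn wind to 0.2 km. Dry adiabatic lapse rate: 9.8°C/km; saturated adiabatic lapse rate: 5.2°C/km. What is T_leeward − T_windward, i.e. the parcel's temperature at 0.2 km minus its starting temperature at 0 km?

Dry to 800 m: -9.8 × 0.8 km = -7.84°C, so T = 0.46°C.
Saturated to 1300 m: -5.2 × 0.5 km = -2.6°C, so T = -2.14°C.
Dry descent to 200 m: +9.8 × 1.1 km = +10.78°C, so T = 8.64°C.
Net change vs windward start: 8.64 − 8.3 = +0.34°C

+0.34°C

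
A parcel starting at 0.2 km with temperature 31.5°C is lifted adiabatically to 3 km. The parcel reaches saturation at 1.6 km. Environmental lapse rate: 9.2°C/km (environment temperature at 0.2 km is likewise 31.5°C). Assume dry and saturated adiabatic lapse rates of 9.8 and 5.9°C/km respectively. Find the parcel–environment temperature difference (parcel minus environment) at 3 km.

+3.78°C (parcel warmer than environment)

Parcel:
  200 → 1600 m (dry, 9.8°C/km): ΔT = -9.8 × 1.4 = -13.72°C → T = 17.78°C
  1600 → 3000 m (saturated, 5.9°C/km): ΔT = -5.9 × 1.4 = -8.26°C → T = 9.52°C
Environment:
  200 → 3000 m (environment, 9.2°C/km): ΔT = -9.2 × 2.8 = -25.76°C → T = 5.74°C
T_parcel − T_env = 9.52 − 5.74 = +3.78°C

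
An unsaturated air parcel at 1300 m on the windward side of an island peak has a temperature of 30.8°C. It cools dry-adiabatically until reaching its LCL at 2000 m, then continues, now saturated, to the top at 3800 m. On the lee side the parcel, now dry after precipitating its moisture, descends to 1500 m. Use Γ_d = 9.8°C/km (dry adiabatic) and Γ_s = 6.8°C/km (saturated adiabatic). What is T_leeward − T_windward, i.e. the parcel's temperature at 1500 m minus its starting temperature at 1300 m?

1300–2000 m, dry: Δz = 0.7 km ⇒ ΔT = -6.86°C; T = 23.94°C
2000–3800 m, saturated: Δz = 1.8 km ⇒ ΔT = -12.24°C; T = 11.7°C
3800–1500 m, dry descent: Δz = 2.3 km ⇒ ΔT = +22.54°C; T = 34.24°C
Net change vs windward start: 34.24 − 30.8 = +3.44°C

+3.44°C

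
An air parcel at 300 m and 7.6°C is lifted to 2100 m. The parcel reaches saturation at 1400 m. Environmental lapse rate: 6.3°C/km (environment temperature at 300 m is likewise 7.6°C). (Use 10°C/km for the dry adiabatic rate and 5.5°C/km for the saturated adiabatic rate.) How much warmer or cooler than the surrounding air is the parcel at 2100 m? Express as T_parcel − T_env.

-3.51°C (parcel cooler than environment)

Parcel:
  300–1400 m, dry: Δz = 1.1 km ⇒ ΔT = -11°C; T = -3.4°C
  1400–2100 m, saturated: Δz = 0.7 km ⇒ ΔT = -3.85°C; T = -7.25°C
Environment:
  300–2100 m, environment: Δz = 1.8 km ⇒ ΔT = -11.34°C; T = -3.74°C
T_parcel − T_env = -7.25 − (-3.74) = -3.51°C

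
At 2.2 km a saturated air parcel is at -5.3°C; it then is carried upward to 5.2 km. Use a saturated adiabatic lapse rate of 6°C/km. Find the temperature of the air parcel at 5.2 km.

Saturated adiabatic to 5200 m: -6 × 3 km = -18°C, so T = -23.3°C.

-23.3°C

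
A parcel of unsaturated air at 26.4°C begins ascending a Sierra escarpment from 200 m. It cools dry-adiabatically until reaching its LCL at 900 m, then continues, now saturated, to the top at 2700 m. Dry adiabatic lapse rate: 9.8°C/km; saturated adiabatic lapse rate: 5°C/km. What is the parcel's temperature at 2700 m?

200–900 m, dry: Δz = 0.7 km ⇒ ΔT = -6.86°C; T = 19.54°C
900–2700 m, saturated: Δz = 1.8 km ⇒ ΔT = -9°C; T = 10.54°C

10.54°C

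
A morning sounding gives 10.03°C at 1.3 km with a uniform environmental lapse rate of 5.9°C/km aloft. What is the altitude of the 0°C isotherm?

Height above start = (10.03 − 0) / 5.9 = 1.7 km
Altitude = 1300 m + 1700 m = 3000 m

3 km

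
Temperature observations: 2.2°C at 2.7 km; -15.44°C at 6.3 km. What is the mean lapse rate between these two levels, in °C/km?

4.9°C/km

Γ = −ΔT/Δz = (2.2 − (-15.44)) / (6300 − 2700) m
  = 17.64°C / 3.6 km = 4.9°C/km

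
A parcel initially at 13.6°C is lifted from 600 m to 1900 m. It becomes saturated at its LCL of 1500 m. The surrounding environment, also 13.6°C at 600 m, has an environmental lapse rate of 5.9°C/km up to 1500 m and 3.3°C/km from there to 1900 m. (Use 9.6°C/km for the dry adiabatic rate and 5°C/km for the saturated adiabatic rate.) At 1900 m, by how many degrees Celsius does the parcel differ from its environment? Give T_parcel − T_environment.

-4.01°C (parcel cooler than environment)

Parcel:
  600–1500 m, dry: Δz = 0.9 km ⇒ ΔT = -8.64°C; T = 4.96°C
  1500–1900 m, saturated: Δz = 0.4 km ⇒ ΔT = -2°C; T = 2.96°C
Environment:
  600–1500 m, environment, lower layer: Δz = 0.9 km ⇒ ΔT = -5.31°C; T = 8.29°C
  1500–1900 m, environment, upper layer: Δz = 0.4 km ⇒ ΔT = -1.32°C; T = 6.97°C
T_parcel − T_env = 2.96 − 6.97 = -4.01°C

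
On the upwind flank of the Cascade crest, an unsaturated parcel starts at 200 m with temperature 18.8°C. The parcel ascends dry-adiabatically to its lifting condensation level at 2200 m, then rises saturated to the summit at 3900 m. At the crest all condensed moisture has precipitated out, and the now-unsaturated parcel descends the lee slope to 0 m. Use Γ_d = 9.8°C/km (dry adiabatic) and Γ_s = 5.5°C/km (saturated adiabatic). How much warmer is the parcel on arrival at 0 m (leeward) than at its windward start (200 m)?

+9.27°C

Dry to 2200 m: -9.8 × 2 km = -19.6°C, so T = -0.8°C.
Saturated to 3900 m: -5.5 × 1.7 km = -9.35°C, so T = -10.15°C.
Dry descent to 0 m: +9.8 × 3.9 km = +38.22°C, so T = 28.07°C.
Net change vs windward start: 28.07 − 18.8 = +9.27°C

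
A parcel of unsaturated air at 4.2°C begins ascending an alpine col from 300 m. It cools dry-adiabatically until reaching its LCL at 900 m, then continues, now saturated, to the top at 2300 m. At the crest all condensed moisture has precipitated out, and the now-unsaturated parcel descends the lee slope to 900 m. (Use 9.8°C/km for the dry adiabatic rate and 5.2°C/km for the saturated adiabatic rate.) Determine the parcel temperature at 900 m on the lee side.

From 300 m to 900 m (dry): cools by 9.8 × 0.6 = 5.88°C, giving -1.68°C.
From 900 m to 2300 m (saturated): cools by 5.2 × 1.4 = 7.28°C, giving -8.96°C.
From 2300 m to 900 m (dry descent): warms by 9.8 × 1.4 = 13.72°C, giving 4.76°C.

4.76°C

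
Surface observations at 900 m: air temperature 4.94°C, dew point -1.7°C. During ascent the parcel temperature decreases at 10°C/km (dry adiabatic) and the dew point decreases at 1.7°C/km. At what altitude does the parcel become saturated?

1700 m

T and T_d converge at 10 − 1.7 = 8.3°C per km
Height above start = (4.94 − (-1.7)) / 8.3 = 0.8 km
LCL altitude = 900 m + 800 m = 1700 m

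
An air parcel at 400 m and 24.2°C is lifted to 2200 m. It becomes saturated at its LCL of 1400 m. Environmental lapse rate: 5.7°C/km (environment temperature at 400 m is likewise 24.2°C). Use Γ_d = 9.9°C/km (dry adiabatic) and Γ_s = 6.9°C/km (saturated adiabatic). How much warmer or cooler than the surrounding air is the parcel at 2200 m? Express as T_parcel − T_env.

Parcel:
  400 → 1400 m (dry, 9.9°C/km): ΔT = -9.9 × 1 = -9.9°C → T = 14.3°C
  1400 → 2200 m (saturated, 6.9°C/km): ΔT = -6.9 × 0.8 = -5.52°C → T = 8.78°C
Environment:
  400 → 2200 m (environment, 5.7°C/km): ΔT = -5.7 × 1.8 = -10.26°C → T = 13.94°C
T_parcel − T_env = 8.78 − 13.94 = -5.16°C

-5.16°C (parcel cooler than environment)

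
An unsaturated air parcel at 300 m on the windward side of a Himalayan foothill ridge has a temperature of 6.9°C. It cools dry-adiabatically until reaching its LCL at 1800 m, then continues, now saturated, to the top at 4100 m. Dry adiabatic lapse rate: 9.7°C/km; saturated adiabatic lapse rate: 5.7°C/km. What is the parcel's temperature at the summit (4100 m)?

From 300 m to 1800 m (dry): cools by 9.7 × 1.5 = 14.55°C, giving -7.65°C.
From 1800 m to 4100 m (saturated): cools by 5.7 × 2.3 = 13.11°C, giving -20.76°C.

-20.76°C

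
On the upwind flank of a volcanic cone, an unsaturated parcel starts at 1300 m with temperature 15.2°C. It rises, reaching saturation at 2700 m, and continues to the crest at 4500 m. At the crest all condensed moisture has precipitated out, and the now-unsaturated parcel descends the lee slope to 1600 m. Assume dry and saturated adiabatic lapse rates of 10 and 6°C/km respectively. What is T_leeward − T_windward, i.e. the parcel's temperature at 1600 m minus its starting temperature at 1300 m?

Dry to 2700 m: -10 × 1.4 km = -14°C, so T = 1.2°C.
Saturated to 4500 m: -6 × 1.8 km = -10.8°C, so T = -9.6°C.
Dry descent to 1600 m: +10 × 2.9 km = +29°C, so T = 19.4°C.
Net change vs windward start: 19.4 − 15.2 = +4.2°C

+4.2°C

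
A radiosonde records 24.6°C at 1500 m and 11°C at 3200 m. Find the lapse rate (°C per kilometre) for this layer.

Γ = −ΔT/Δz = (24.6 − 11) / (3200 − 1500) m
  = 13.6°C / 1.7 km = 8°C/km

8°C/km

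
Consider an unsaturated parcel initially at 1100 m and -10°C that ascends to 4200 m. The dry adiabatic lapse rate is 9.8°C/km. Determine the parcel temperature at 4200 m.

-40.38°C

From 1100 m to 4200 m (dry adiabatic): cools by 9.8 × 3.1 = 30.38°C, giving -40.38°C.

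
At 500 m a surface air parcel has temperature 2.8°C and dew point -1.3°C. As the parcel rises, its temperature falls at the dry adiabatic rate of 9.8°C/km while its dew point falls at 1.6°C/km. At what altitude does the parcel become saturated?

1000 m

T and T_d converge at 9.8 − 1.6 = 8.2°C per km
Height above start = (2.8 − (-1.3)) / 8.2 = 0.5 km
LCL altitude = 500 m + 500 m = 1000 m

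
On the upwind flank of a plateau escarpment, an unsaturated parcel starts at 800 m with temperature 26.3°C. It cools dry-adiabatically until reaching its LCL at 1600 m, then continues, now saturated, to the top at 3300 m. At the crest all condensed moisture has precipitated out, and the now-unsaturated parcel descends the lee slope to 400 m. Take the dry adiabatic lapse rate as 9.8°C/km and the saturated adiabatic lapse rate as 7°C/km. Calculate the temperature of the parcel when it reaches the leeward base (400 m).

800–1600 m, dry: Δz = 0.8 km ⇒ ΔT = -7.84°C; T = 18.46°C
1600–3300 m, saturated: Δz = 1.7 km ⇒ ΔT = -11.9°C; T = 6.56°C
3300–400 m, dry descent: Δz = 2.9 km ⇒ ΔT = +28.42°C; T = 34.98°C

34.98°C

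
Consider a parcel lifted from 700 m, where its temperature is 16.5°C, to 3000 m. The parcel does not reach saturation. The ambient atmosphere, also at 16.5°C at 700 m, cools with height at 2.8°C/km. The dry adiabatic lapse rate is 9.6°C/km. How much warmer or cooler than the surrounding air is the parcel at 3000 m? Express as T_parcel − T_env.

Parcel:
  700–3000 m, dry: Δz = 2.3 km ⇒ ΔT = -22.08°C; T = -5.58°C
Environment:
  700–3000 m, environment: Δz = 2.3 km ⇒ ΔT = -6.44°C; T = 10.06°C
T_parcel − T_env = -5.58 − 10.06 = -15.64°C

-15.64°C (parcel cooler than environment)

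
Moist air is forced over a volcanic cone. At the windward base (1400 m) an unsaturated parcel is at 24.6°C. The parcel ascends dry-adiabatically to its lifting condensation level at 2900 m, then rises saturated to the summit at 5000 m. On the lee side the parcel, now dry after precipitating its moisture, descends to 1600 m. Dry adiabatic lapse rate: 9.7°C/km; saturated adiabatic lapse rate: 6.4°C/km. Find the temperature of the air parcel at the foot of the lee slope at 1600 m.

Dry to 2900 m: -9.7 × 1.5 km = -14.55°C, so T = 10.05°C.
Saturated to 5000 m: -6.4 × 2.1 km = -13.44°C, so T = -3.39°C.
Dry descent to 1600 m: +9.7 × 3.4 km = +32.98°C, so T = 29.59°C.

29.59°C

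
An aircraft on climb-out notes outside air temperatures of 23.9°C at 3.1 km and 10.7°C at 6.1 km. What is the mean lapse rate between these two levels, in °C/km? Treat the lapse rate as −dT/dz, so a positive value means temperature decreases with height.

Γ = −ΔT/Δz = (23.9 − 10.7) / (6100 − 3100) m
  = 13.2°C / 3 km = 4.4°C/km

4.4°C/km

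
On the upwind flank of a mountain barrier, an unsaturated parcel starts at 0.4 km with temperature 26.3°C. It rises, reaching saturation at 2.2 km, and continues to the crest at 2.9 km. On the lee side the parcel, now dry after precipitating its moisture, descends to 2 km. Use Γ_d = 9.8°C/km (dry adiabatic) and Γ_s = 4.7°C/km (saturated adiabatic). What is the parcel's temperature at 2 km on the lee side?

14.19°C

400–2200 m, dry: Δz = 1.8 km ⇒ ΔT = -17.64°C; T = 8.66°C
2200–2900 m, saturated: Δz = 0.7 km ⇒ ΔT = -3.29°C; T = 5.37°C
2900–2000 m, dry descent: Δz = 0.9 km ⇒ ΔT = +8.82°C; T = 14.19°C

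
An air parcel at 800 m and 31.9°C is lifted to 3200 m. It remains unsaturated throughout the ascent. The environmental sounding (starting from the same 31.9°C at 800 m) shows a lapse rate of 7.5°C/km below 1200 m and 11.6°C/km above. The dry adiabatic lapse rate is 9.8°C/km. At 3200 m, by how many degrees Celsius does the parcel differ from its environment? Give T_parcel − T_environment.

+2.68°C (parcel warmer than environment)

Parcel:
  Dry to 3200 m: -9.8 × 2.4 km = -23.52°C, so T = 8.38°C.
Environment:
  Environment, lower layer to 1200 m: -7.5 × 0.4 km = -3°C, so T = 28.9°C.
  Environment, upper layer to 3200 m: -11.6 × 2 km = -23.2°C, so T = 5.7°C.
T_parcel − T_env = 8.38 − 5.7 = +2.68°C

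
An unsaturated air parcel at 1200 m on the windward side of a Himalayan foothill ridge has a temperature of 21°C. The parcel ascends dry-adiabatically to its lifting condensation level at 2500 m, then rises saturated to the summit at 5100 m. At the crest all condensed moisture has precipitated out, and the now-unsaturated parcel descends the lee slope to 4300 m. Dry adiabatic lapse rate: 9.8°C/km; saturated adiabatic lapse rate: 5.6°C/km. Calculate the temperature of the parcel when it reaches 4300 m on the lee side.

Dry to 2500 m: -9.8 × 1.3 km = -12.74°C, so T = 8.26°C.
Saturated to 5100 m: -5.6 × 2.6 km = -14.56°C, so T = -6.3°C.
Dry descent to 4300 m: +9.8 × 0.8 km = +7.84°C, so T = 1.54°C.

1.54°C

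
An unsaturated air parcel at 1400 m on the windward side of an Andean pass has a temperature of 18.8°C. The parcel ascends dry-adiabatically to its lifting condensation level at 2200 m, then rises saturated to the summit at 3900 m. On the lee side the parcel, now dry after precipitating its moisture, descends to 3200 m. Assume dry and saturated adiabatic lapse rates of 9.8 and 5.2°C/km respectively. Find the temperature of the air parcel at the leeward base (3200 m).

8.98°C

1400 → 2200 m (dry, 9.8°C/km): ΔT = -9.8 × 0.8 = -7.84°C → T = 10.96°C
2200 → 3900 m (saturated, 5.2°C/km): ΔT = -5.2 × 1.7 = -8.84°C → T = 2.12°C
3900 → 3200 m (dry descent, 9.8°C/km): ΔT = +9.8 × 0.7 = +6.86°C → T = 8.98°C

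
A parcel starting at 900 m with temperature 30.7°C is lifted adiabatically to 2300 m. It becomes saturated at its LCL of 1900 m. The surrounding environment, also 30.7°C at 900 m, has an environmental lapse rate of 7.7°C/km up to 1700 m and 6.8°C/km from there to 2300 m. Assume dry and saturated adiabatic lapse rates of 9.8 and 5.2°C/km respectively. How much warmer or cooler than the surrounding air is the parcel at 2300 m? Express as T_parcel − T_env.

-1.64°C (parcel cooler than environment)

Parcel:
  900–1900 m, dry: Δz = 1 km ⇒ ΔT = -9.8°C; T = 20.9°C
  1900–2300 m, saturated: Δz = 0.4 km ⇒ ΔT = -2.08°C; T = 18.82°C
Environment:
  900–1700 m, environment, lower layer: Δz = 0.8 km ⇒ ΔT = -6.16°C; T = 24.54°C
  1700–2300 m, environment, upper layer: Δz = 0.6 km ⇒ ΔT = -4.08°C; T = 20.46°C
T_parcel − T_env = 18.82 − 20.46 = -1.64°C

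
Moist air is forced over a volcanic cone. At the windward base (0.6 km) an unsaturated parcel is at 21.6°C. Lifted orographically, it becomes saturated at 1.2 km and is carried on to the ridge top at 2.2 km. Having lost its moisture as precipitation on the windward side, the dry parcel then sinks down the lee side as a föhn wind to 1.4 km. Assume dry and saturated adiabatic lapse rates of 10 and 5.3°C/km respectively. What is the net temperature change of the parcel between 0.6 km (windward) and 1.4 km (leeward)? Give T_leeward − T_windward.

-3.3°C

Dry to 1200 m: -10 × 0.6 km = -6°C, so T = 15.6°C.
Saturated to 2200 m: -5.3 × 1 km = -5.3°C, so T = 10.3°C.
Dry descent to 1400 m: +10 × 0.8 km = +8°C, so T = 18.3°C.
Net change vs windward start: 18.3 − 21.6 = -3.3°C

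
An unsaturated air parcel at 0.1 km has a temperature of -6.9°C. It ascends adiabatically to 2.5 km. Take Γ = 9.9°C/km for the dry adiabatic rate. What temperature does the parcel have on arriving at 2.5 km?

Dry adiabatic to 2500 m: -9.9 × 2.4 km = -23.76°C, so T = -30.66°C.

-30.66°C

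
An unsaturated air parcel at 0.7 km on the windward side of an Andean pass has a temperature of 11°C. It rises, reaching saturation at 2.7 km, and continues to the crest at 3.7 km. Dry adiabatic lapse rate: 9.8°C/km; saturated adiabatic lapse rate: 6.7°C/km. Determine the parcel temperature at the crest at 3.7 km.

-15.3°C

Dry to 2700 m: -9.8 × 2 km = -19.6°C, so T = -8.6°C.
Saturated to 3700 m: -6.7 × 1 km = -6.7°C, so T = -15.3°C.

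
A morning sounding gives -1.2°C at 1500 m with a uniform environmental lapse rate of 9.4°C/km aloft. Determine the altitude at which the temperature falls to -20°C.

Height above start = (-1.2 − (-20)) / 9.4 = 2 km
Altitude = 1500 m + 2000 m = 3500 m

3500 m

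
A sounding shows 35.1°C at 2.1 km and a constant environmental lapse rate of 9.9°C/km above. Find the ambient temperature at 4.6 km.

10.35°C

From 2100 m to 4600 m (environmental): cools by 9.9 × 2.5 = 24.75°C, giving 10.35°C.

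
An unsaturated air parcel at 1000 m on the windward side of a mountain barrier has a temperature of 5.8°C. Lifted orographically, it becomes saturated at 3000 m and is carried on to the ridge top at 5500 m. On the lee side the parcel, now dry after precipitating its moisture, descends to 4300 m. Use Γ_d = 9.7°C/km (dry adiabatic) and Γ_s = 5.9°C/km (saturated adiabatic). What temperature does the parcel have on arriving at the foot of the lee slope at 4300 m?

1000–3000 m, dry: Δz = 2 km ⇒ ΔT = -19.4°C; T = -13.6°C
3000–5500 m, saturated: Δz = 2.5 km ⇒ ΔT = -14.75°C; T = -28.35°C
5500–4300 m, dry descent: Δz = 1.2 km ⇒ ΔT = +11.64°C; T = -16.71°C

-16.71°C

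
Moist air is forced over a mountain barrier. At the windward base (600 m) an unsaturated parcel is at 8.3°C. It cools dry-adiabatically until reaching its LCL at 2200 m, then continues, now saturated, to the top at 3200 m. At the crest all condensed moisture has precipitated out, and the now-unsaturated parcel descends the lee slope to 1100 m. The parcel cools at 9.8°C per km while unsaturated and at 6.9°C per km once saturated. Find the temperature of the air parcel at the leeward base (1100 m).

From 600 m to 2200 m (dry): cools by 9.8 × 1.6 = 15.68°C, giving -7.38°C.
From 2200 m to 3200 m (saturated): cools by 6.9 × 1 = 6.9°C, giving -14.28°C.
From 3200 m to 1100 m (dry descent): warms by 9.8 × 2.1 = 20.58°C, giving 6.3°C.

6.3°C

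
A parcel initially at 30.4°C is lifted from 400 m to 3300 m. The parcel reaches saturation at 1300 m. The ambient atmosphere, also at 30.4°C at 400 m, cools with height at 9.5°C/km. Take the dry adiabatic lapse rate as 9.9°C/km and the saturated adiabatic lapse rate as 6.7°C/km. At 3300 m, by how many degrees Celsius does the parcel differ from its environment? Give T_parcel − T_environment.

+5.24°C (parcel warmer than environment)

Parcel:
  400 → 1300 m (dry, 9.9°C/km): ΔT = -9.9 × 0.9 = -8.91°C → T = 21.49°C
  1300 → 3300 m (saturated, 6.7°C/km): ΔT = -6.7 × 2 = -13.4°C → T = 8.09°C
Environment:
  400 → 3300 m (environment, 9.5°C/km): ΔT = -9.5 × 2.9 = -27.55°C → T = 2.85°C
T_parcel − T_env = 8.09 − 2.85 = +5.24°C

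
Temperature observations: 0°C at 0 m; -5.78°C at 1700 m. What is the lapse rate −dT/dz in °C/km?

Γ = −ΔT/Δz = (0 − (-5.78)) / (1700 − 0) m
  = 5.78°C / 1.7 km = 3.4°C/km

3.4°C/km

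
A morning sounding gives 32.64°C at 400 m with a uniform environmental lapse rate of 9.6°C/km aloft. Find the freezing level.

3800 m

Height above start = (32.64 − 0) / 9.6 = 3.4 km
Altitude = 400 m + 3400 m = 3800 m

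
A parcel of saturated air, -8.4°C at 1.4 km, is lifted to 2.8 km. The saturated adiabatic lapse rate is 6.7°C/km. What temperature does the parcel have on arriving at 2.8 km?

-17.78°C

1400 → 2800 m (saturated adiabatic, 6.7°C/km): ΔT = -6.7 × 1.4 = -9.38°C → T = -17.78°C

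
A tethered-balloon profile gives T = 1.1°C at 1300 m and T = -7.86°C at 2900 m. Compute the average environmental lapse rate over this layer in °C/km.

Γ = −ΔT/Δz = (1.1 − (-7.86)) / (2900 − 1300) m
  = 8.96°C / 1.6 km = 5.6°C/km

5.6°C/km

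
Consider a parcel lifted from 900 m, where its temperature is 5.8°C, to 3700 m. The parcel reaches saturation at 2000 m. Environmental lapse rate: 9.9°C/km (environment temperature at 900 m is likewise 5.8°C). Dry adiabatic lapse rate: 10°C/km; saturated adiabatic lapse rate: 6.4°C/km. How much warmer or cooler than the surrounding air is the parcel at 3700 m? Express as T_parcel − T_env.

Parcel:
  900–2000 m, dry: Δz = 1.1 km ⇒ ΔT = -11°C; T = -5.2°C
  2000–3700 m, saturated: Δz = 1.7 km ⇒ ΔT = -10.88°C; T = -16.08°C
Environment:
  900–3700 m, environment: Δz = 2.8 km ⇒ ΔT = -27.72°C; T = -21.92°C
T_parcel − T_env = -16.08 − (-21.92) = +5.84°C

+5.84°C (parcel warmer than environment)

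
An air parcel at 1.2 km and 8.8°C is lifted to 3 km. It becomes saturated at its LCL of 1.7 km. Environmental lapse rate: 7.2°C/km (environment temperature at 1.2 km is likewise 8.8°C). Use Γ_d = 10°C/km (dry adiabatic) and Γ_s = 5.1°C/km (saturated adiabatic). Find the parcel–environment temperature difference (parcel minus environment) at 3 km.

Parcel:
  1200–1700 m, dry: Δz = 0.5 km ⇒ ΔT = -5°C; T = 3.8°C
  1700–3000 m, saturated: Δz = 1.3 km ⇒ ΔT = -6.63°C; T = -2.83°C
Environment:
  1200–3000 m, environment: Δz = 1.8 km ⇒ ΔT = -12.96°C; T = -4.16°C
T_parcel − T_env = -2.83 − (-4.16) = +1.33°C

+1.33°C (parcel warmer than environment)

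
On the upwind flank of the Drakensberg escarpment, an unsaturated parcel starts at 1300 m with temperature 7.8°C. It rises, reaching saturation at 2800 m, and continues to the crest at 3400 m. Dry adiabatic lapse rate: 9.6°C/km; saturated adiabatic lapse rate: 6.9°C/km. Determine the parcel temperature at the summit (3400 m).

1300–2800 m, dry: Δz = 1.5 km ⇒ ΔT = -14.4°C; T = -6.6°C
2800–3400 m, saturated: Δz = 0.6 km ⇒ ΔT = -4.14°C; T = -10.74°C

-10.74°C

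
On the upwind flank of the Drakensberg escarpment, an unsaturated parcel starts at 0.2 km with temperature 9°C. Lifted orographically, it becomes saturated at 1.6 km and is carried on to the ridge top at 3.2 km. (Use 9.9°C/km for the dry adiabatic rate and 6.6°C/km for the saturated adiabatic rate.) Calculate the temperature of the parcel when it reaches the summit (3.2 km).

-15.42°C

200 → 1600 m (dry, 9.9°C/km): ΔT = -9.9 × 1.4 = -13.86°C → T = -4.86°C
1600 → 3200 m (saturated, 6.6°C/km): ΔT = -6.6 × 1.6 = -10.56°C → T = -15.42°C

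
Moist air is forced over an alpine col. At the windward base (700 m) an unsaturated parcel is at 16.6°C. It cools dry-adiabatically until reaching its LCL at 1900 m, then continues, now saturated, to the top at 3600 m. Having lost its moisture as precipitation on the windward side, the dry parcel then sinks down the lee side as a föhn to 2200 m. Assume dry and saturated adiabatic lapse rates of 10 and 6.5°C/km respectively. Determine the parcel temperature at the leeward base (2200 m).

From 700 m to 1900 m (dry): cools by 10 × 1.2 = 12°C, giving 4.6°C.
From 1900 m to 3600 m (saturated): cools by 6.5 × 1.7 = 11.05°C, giving -6.45°C.
From 3600 m to 2200 m (dry descent): warms by 10 × 1.4 = 14°C, giving 7.55°C.

7.55°C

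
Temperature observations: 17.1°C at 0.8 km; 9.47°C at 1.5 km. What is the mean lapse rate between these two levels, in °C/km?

Γ = −ΔT/Δz = (17.1 − 9.47) / (1500 − 800) m
  = 7.63°C / 0.7 km = 10.9°C/km

10.9°C/km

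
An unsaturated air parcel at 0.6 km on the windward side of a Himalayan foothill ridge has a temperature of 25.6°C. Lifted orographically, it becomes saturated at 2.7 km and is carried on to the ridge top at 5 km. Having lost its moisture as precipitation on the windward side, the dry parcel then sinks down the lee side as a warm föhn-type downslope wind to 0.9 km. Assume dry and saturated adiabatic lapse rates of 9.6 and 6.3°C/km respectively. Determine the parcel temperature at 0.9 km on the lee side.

30.31°C

600 → 2700 m (dry, 9.6°C/km): ΔT = -9.6 × 2.1 = -20.16°C → T = 5.44°C
2700 → 5000 m (saturated, 6.3°C/km): ΔT = -6.3 × 2.3 = -14.49°C → T = -9.05°C
5000 → 900 m (dry descent, 9.6°C/km): ΔT = +9.6 × 4.1 = +39.36°C → T = 30.31°C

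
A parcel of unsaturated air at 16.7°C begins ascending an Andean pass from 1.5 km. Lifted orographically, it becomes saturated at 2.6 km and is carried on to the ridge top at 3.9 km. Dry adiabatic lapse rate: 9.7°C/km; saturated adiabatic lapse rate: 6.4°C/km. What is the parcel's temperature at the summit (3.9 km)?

Dry to 2600 m: -9.7 × 1.1 km = -10.67°C, so T = 6.03°C.
Saturated to 3900 m: -6.4 × 1.3 km = -8.32°C, so T = -2.29°C.

-2.29°C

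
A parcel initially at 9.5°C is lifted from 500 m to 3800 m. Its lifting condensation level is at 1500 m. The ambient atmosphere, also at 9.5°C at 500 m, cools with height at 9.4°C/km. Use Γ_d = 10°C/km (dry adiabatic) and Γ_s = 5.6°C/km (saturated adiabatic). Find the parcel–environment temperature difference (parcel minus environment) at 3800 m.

+8.14°C (parcel warmer than environment)

Parcel:
  From 500 m to 1500 m (dry): cools by 10 × 1 = 10°C, giving -0.5°C.
  From 1500 m to 3800 m (saturated): cools by 5.6 × 2.3 = 12.88°C, giving -13.38°C.
Environment:
  From 500 m to 3800 m (environment): cools by 9.4 × 3.3 = 31.02°C, giving -21.52°C.
T_parcel − T_env = -13.38 − (-21.52) = +8.14°C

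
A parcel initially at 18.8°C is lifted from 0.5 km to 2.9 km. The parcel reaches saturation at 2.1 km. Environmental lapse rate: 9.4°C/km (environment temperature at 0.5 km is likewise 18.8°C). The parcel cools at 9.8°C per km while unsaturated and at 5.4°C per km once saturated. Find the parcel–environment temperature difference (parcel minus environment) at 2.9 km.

Parcel:
  Dry to 2100 m: -9.8 × 1.6 km = -15.68°C, so T = 3.12°C.
  Saturated to 2900 m: -5.4 × 0.8 km = -4.32°C, so T = -1.2°C.
Environment:
  Environment to 2900 m: -9.4 × 2.4 km = -22.56°C, so T = -3.76°C.
T_parcel − T_env = -1.2 − (-3.76) = +2.56°C

+2.56°C (parcel warmer than environment)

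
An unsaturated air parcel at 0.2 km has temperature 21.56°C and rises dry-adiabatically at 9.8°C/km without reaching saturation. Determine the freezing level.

2.4 km

Height above start = (21.56 − 0) / 9.8 = 2.2 km
Altitude = 200 m + 2200 m = 2400 m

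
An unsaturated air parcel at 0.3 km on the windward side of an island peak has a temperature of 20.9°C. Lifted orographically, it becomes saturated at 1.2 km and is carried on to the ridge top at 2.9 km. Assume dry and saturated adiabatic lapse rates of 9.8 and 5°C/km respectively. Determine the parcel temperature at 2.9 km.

3.58°C

300–1200 m, dry: Δz = 0.9 km ⇒ ΔT = -8.82°C; T = 12.08°C
1200–2900 m, saturated: Δz = 1.7 km ⇒ ΔT = -8.5°C; T = 3.58°C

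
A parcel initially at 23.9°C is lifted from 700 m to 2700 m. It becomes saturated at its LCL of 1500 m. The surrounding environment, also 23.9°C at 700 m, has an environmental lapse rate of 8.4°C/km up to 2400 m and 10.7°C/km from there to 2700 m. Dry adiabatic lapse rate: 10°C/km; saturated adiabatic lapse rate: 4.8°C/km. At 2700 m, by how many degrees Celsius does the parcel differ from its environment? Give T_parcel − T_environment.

Parcel:
  700–1500 m, dry: Δz = 0.8 km ⇒ ΔT = -8°C; T = 15.9°C
  1500–2700 m, saturated: Δz = 1.2 km ⇒ ΔT = -5.76°C; T = 10.14°C
Environment:
  700–2400 m, environment, lower layer: Δz = 1.7 km ⇒ ΔT = -14.28°C; T = 9.62°C
  2400–2700 m, environment, upper layer: Δz = 0.3 km ⇒ ΔT = -3.21°C; T = 6.41°C
T_parcel − T_env = 10.14 − 6.41 = +3.73°C

+3.73°C (parcel warmer than environment)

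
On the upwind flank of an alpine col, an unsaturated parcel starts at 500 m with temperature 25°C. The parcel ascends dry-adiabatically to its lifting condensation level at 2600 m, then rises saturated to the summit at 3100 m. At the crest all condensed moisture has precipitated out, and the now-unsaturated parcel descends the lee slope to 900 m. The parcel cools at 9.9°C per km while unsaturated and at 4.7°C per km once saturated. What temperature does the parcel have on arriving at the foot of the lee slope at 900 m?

23.64°C

Dry to 2600 m: -9.9 × 2.1 km = -20.79°C, so T = 4.21°C.
Saturated to 3100 m: -4.7 × 0.5 km = -2.35°C, so T = 1.86°C.
Dry descent to 900 m: +9.9 × 2.2 km = +21.78°C, so T = 23.64°C.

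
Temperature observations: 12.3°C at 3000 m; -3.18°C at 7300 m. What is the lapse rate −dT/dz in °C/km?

Γ = −ΔT/Δz = (12.3 − (-3.18)) / (7300 − 3000) m
  = 15.48°C / 4.3 km = 3.6°C/km

3.6°C/km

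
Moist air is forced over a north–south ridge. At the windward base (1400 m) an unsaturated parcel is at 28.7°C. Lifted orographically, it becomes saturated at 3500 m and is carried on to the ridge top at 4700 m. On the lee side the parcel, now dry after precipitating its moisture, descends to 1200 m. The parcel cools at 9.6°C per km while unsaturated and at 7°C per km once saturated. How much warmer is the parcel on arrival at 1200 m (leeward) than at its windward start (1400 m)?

+5.04°C

Dry to 3500 m: -9.6 × 2.1 km = -20.16°C, so T = 8.54°C.
Saturated to 4700 m: -7 × 1.2 km = -8.4°C, so T = 0.14°C.
Dry descent to 1200 m: +9.6 × 3.5 km = +33.6°C, so T = 33.74°C.
Net change vs windward start: 33.74 − 28.7 = +5.04°C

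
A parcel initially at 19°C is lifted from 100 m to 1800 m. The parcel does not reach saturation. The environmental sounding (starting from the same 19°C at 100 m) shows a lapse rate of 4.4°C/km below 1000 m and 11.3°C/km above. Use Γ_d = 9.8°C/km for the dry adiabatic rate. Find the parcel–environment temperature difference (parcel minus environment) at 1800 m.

Parcel:
  Dry to 1800 m: -9.8 × 1.7 km = -16.66°C, so T = 2.34°C.
Environment:
  Environment, lower layer to 1000 m: -4.4 × 0.9 km = -3.96°C, so T = 15.04°C.
  Environment, upper layer to 1800 m: -11.3 × 0.8 km = -9.04°C, so T = 6°C.
T_parcel − T_env = 2.34 − 6 = -3.66°C

-3.66°C (parcel cooler than environment)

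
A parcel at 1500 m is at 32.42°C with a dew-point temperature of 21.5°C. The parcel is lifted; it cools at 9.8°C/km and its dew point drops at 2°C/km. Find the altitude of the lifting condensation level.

2900 m

T and T_d converge at 9.8 − 2 = 7.8°C per km
Height above start = (32.42 − 21.5) / 7.8 = 1.4 km
LCL altitude = 1500 m + 1400 m = 2900 m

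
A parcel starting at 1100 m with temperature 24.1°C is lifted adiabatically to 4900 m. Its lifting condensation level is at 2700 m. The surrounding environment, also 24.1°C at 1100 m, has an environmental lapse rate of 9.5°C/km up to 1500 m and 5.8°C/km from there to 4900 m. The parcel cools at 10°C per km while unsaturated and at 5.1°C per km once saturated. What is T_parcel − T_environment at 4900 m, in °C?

-3.7°C (parcel cooler than environment)

Parcel:
  1100–2700 m, dry: Δz = 1.6 km ⇒ ΔT = -16°C; T = 8.1°C
  2700–4900 m, saturated: Δz = 2.2 km ⇒ ΔT = -11.22°C; T = -3.12°C
Environment:
  1100–1500 m, environment, lower layer: Δz = 0.4 km ⇒ ΔT = -3.8°C; T = 20.3°C
  1500–4900 m, environment, upper layer: Δz = 3.4 km ⇒ ΔT = -19.72°C; T = 0.58°C
T_parcel − T_env = -3.12 − 0.58 = -3.7°C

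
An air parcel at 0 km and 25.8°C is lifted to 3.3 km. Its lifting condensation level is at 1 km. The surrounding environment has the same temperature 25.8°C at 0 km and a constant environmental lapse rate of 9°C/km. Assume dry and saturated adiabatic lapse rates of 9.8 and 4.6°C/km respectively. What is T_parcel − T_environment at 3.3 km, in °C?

+9.32°C (parcel warmer than environment)

Parcel:
  Dry to 1000 m: -9.8 × 1 km = -9.8°C, so T = 16°C.
  Saturated to 3300 m: -4.6 × 2.3 km = -10.58°C, so T = 5.42°C.
Environment:
  Environment to 3300 m: -9 × 3.3 km = -29.7°C, so T = -3.9°C.
T_parcel − T_env = 5.42 − (-3.9) = +9.32°C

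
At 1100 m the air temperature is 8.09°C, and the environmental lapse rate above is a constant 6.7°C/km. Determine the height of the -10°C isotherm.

3800 m

Height above start = (8.09 − (-10)) / 6.7 = 2.7 km
Altitude = 1100 m + 2700 m = 3800 m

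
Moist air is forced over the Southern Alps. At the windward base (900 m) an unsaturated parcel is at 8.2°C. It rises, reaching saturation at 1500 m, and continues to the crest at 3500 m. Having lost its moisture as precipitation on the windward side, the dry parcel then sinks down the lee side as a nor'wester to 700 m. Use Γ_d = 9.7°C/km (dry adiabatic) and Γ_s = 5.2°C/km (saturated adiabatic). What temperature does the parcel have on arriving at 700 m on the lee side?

Dry to 1500 m: -9.7 × 0.6 km = -5.82°C, so T = 2.38°C.
Saturated to 3500 m: -5.2 × 2 km = -10.4°C, so T = -8.02°C.
Dry descent to 700 m: +9.7 × 2.8 km = +27.16°C, so T = 19.14°C.

19.14°C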